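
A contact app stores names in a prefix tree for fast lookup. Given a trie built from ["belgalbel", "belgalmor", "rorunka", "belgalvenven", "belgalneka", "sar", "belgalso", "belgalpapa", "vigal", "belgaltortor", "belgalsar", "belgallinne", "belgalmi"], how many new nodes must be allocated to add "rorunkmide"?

Walking "rorunkmide" from the root, the first 6 characters ("rorunk") follow existing edges; "m" is the first miss.
So 10 − 6 = 4 new nodes.

4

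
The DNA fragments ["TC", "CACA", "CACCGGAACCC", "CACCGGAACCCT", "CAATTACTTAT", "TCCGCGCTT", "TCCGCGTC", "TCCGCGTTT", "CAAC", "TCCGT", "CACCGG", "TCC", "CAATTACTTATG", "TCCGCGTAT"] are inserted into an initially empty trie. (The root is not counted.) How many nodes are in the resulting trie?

Trie structure (* marks end of a word):
(root)
├─ C
│  └─ A
│     ├─ A
│     │  ├─ C *
│     │  └─ T
│     │     └─ T
│     │        └─ A
│     │           └─ C
│     │              └─ T
│     │                 └─ T
│     │                    └─ A
│     │                       └─ T *
│     │                          └─ G *
│     └─ C
│        ├─ A *
│        └─ C
│           └─ G
│              └─ G *
│                 └─ A
│                    └─ A
│                       └─ C
│                          └─ C
│                             └─ C *
│                                └─ T *
└─ T
   └─ C *
      └─ C *
         └─ G
            ├─ C
            │  └─ G
            │     ├─ C
            │     │  └─ T
            │     │     └─ T *
            │     └─ T
            │        ├─ A
            │        │  └─ T *
            │        ├─ C *
            │        └─ T
            │           └─ T *
            └─ T *
Counting every labelled node above: 40.

40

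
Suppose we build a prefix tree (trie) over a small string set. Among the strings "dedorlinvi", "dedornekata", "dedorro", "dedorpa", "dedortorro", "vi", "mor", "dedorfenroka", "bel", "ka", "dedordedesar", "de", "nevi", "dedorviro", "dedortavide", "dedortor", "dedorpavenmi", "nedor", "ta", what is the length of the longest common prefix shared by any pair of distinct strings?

8

Equivalently: take the maximum, over all pairs, of their longest common prefix length.
e.g. "dedortor" and "dedortorro" share the prefix "dedortor" of length 8; no pair shares a longer one.
Longest shared-prefix length: 8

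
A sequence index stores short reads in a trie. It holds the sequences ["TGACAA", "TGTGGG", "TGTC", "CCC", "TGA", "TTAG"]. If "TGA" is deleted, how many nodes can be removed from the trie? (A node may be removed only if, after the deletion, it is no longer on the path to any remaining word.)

After clearing the end-marker at "TGA", prune upward until reaching a node still needed by another word.
Every node on "TGA" is still needed (e.g. by "TGACAA"), so nothing is freed.
Nodes removed: 0

0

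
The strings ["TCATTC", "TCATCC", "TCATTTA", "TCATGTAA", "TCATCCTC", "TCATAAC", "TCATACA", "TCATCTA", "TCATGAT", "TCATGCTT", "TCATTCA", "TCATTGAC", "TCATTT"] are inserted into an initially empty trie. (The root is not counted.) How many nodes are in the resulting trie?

32

Count nodes per top-level branch (shared prefixes stored once):
  'T'-branch (TCATAAC, TCATACA, TCATCC, TCATCCTC, TCATCTA, TCATGAT, TCATGCTT, TCATGTAA, TCATTC, TCATTCA, TCATTGAC, TCATTT, TCATTTA): 32 nodes
Sum: 32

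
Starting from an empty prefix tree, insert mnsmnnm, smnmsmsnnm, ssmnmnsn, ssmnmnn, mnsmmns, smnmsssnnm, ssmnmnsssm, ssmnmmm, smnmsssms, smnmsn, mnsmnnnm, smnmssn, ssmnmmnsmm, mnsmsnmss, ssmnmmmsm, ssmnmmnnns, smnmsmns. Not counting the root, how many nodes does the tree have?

For each word, the new-node count is its length minus the longest prefix already in the trie:
  "mnsmnnm" → 7 new (m, n, s, m, n, n, m)
  "smnmsmsnnm" → 10 new (s, m, n, m, s, m, s, n, n, m)
  "ssmnmnsn" → prefix "s" already present; 7 new (s, m, n, m, n, s, n)
  "ssmnmnn" → prefix "ssmnmn" already present; 1 new (n)
  "mnsmmns" → prefix "mnsm" already present; 3 new (m, n, s)
  "smnmsssnnm" → prefix "smnms" already present; 5 new (s, s, n, n, m)
  "ssmnmnsssm" → prefix "ssmnmns" already present; 3 new (s, s, m)
  "ssmnmmm" → prefix "ssmnm" already present; 2 new (m, m)
  "smnmsssms" → prefix "smnmsss" already present; 2 new (m, s)
  "smnmsn" → prefix "smnms" already present; 1 new (n)
  "mnsmnnnm" → prefix "mnsmnn" already present; 2 new (n, m)
  "smnmssn" → prefix "smnmss" already present; 1 new (n)
  "ssmnmmnsmm" → prefix "ssmnmm" already present; 4 new (n, s, m, m)
  "mnsmsnmss" → prefix "mnsm" already present; 5 new (s, n, m, s, s)
  "ssmnmmmsm" → prefix "ssmnmmm" already present; 2 new (s, m)
  "ssmnmmnnns" → prefix "ssmnmmn" already present; 3 new (n, n, s)
  "smnmsmns" → prefix "smnmsm" already present; 2 new (n, s)
Total nodes = 7 + 10 + 7 + 1 + 3 + 5 + 3 + 2 + 2 + 1 + 2 + 1 + 4 + 5 + 2 + 3 + 2 = 60

60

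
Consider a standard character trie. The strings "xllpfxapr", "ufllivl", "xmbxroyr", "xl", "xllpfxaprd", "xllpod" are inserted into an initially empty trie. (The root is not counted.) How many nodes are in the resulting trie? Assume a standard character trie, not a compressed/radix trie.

26

Count nodes per top-level branch (shared prefixes stored once):
  'u'-branch (ufllivl): 7 nodes
  'x'-branch (xl, xllpfxapr, xllpfxaprd, xllpod, xmbxroyr): 19 nodes
Sum: 26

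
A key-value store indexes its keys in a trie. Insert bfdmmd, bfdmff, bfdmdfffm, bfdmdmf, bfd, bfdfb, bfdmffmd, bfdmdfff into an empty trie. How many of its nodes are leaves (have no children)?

Leaves are exactly the stored words that no other stored word extends.
Those words: "bfdfb", "bfdmdfffm", "bfdmdmf", "bfdmffmd", "bfdmmd"
Leaf count: 5

5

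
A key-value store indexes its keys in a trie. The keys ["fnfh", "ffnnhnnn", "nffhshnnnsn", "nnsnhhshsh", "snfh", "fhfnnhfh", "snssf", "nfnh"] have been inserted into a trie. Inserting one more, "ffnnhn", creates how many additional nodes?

0

Every character of "ffnnhn" already lies on an existing path (it is a prefix of some stored word).
No new nodes are needed: 0.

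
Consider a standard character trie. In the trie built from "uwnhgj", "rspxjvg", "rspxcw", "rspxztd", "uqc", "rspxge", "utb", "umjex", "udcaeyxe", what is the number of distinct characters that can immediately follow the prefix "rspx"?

4

The children of the "rspx" node are the distinct next characters among strings starting with "rspx".
Characters that immediately follow "rspx" among the stored strings: {c, g, j, z}.
That node has 4 child edges.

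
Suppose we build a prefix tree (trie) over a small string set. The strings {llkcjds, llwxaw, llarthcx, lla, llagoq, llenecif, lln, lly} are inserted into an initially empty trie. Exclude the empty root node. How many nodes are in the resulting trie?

Count nodes per top-level branch (shared prefixes stored once):
  'l'-branch (lla, llagoq, llarthcx, llenecif, llkcjds, lln, llwxaw, lly): 28 nodes
Sum: 28

28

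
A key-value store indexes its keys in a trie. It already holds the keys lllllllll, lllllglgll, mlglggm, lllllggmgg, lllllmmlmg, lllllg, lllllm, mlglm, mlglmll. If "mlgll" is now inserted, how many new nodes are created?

1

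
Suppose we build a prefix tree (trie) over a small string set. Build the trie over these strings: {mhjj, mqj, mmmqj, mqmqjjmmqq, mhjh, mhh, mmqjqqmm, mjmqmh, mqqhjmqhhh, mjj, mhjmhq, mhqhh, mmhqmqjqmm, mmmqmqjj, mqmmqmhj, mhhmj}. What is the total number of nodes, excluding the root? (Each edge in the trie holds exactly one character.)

Trace insertions, counting only characters that open a new branch:
  "mhjj" → 4 new (m, h, j, j)
  "mqj" → prefix "m" already present; 2 new (q, j)
  "mmmqj" → prefix "m" already present; 4 new (m, m, q, j)
  "mqmqjjmmqq" → prefix "mq" already present; 8 new (m, q, j, j, m, m, q, q)
  "mhjh" → prefix "mhj" already present; 1 new (h)
  "mhh" → prefix "mh" already present; 1 new (h)
  "mmqjqqmm" → prefix "mm" already present; 6 new (q, j, q, q, m, m)
  "mjmqmh" → prefix "m" already present; 5 new (j, m, q, m, h)
  "mqqhjmqhhh" → prefix "mq" already present; 8 new (q, h, j, m, q, h, h, h)
  "mjj" → prefix "mj" already present; 1 new (j)
  "mhjmhq" → prefix "mhj" already present; 3 new (m, h, q)
  "mhqhh" → prefix "mh" already present; 3 new (q, h, h)
  "mmhqmqjqmm" → prefix "mm" already present; 8 new (h, q, m, q, j, q, m, m)
  "mmmqmqjj" → prefix "mmmq" already present; 4 new (m, q, j, j)
  "mqmmqmhj" → prefix "mqm" already present; 5 new (m, q, m, h, j)
  "mhhmj" → prefix "mhh" already present; 2 new (m, j)
Total nodes = 4 + 2 + 4 + 8 + 1 + 1 + 6 + 5 + 8 + 1 + 3 + 3 + 8 + 4 + 5 + 2 = 65

65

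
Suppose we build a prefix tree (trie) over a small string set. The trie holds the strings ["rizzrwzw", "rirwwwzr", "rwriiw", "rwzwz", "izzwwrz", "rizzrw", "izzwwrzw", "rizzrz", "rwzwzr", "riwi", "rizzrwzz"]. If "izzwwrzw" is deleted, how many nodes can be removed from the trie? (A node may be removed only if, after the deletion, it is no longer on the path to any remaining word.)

1

After clearing the end-marker at "izzwwrzw", prune upward until reaching a node still needed by another word.
The suffix "w" (1 node) is used only by "izzwwrzw"; "izzwwrz" is itself a stored word, so pruning stops there.
Nodes removed: 1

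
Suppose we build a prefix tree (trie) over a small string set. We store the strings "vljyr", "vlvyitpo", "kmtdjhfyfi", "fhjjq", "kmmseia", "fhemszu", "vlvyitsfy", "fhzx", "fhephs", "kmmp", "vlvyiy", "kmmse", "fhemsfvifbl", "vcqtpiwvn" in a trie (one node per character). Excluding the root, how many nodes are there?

60

Trace insertions, counting only characters that open a new branch:
  "vljyr" → 5 new (v, l, j, y, r)
  "vlvyitpo" → prefix "vl" already present; 6 new (v, y, i, t, p, o)
  "kmtdjhfyfi" → 10 new (k, m, t, d, j, h, f, y, f, i)
  "fhjjq" → 5 new (f, h, j, j, q)
  "kmmseia" → prefix "km" already present; 5 new (m, s, e, i, a)
  "fhemszu" → prefix "fh" already present; 5 new (e, m, s, z, u)
  "vlvyitsfy" → prefix "vlvyit" already present; 3 new (s, f, y)
  "fhzx" → prefix "fh" already present; 2 new (z, x)
  "fhephs" → prefix "fhe" already present; 3 new (p, h, s)
  "kmmp" → prefix "kmm" already present; 1 new (p)
  "vlvyiy" → prefix "vlvyi" already present; 1 new (y)
  "kmmse" → prefix "kmmse" already present; 0 new (none)
  "fhemsfvifbl" → prefix "fhems" already present; 6 new (f, v, i, f, b, l)
  "vcqtpiwvn" → prefix "v" already present; 8 new (c, q, t, p, i, w, v, n)
Total nodes = 5 + 6 + 10 + 5 + 5 + 5 + 3 + 2 + 3 + 1 + 1 + 0 + 6 + 8 = 60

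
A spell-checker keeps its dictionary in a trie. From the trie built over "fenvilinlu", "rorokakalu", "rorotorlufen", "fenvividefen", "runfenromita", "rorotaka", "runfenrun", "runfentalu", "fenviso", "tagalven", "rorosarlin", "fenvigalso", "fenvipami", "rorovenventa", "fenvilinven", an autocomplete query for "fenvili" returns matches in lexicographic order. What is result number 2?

fenvilinven

DFS of the "fenvili" subtree visits, in order: "fenvilinlu", "fenvilinven"
Position 2: fenvilinven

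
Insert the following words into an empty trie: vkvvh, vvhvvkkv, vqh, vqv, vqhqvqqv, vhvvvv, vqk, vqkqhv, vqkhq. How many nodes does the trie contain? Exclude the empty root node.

31

Insert word by word; a character creates a node only if that edge doesn't already exist:
  "vkvvh" → 5 new (v, k, v, v, h)
  "vvhvvkkv" → prefix "v" already present; 7 new (v, h, v, v, k, k, v)
  "vqh" → prefix "v" already present; 2 new (q, h)
  "vqv" → prefix "vq" already present; 1 new (v)
  "vqhqvqqv" → prefix "vqh" already present; 5 new (q, v, q, q, v)
  "vhvvvv" → prefix "v" already present; 5 new (h, v, v, v, v)
  "vqk" → prefix "vq" already present; 1 new (k)
  "vqkqhv" → prefix "vqk" already present; 3 new (q, h, v)
  "vqkhq" → prefix "vqk" already present; 2 new (h, q)
Total nodes = 5 + 7 + 2 + 1 + 5 + 5 + 1 + 3 + 2 = 31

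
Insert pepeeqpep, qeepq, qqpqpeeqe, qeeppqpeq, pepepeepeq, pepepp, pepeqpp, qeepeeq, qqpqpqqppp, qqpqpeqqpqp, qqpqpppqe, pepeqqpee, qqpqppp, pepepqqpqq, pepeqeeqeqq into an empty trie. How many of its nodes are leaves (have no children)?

14

A leaf is a node with no children — equivalently, the end of a word that is not a proper prefix of any other stored word.
Those words: "pepeeqpep", "pepepeepeq", "pepepp", "pepepqqpqq", "pepeqeeqeqq", "pepeqpp", "pepeqqpee", "qeepeeq", "qeeppqpeq", "qeepq", "qqpqpeeqe", "qqpqpeqqpqp", "qqpqpppqe", "qqpqpqqppp"
Leaf count: 14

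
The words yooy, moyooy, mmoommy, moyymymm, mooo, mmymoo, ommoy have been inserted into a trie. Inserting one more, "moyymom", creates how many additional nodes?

2

The longest prefix of "moyymom" already in the trie is "moyym" (length 5).
New nodes needed: |"moyymom"| − 5 = 7 − 5 = 2.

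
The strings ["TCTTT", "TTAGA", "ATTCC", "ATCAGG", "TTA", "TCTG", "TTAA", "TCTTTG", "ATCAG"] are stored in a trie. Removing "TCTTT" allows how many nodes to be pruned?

A node on "TCTTT"'s path can go only if nothing else ends at it or branches off below it.
Every node on "TCTTT" is still needed (e.g. by "TCTTTG"), so nothing is freed.
Nodes removed: 0

0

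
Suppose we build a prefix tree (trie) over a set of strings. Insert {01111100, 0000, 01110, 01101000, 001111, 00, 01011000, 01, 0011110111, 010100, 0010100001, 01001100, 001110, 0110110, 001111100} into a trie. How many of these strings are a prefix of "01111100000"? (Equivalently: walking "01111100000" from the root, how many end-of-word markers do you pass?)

Check each prefix of "01111100000" against the stored set — each match is an end-marker on the path.
Prefixes of the query that are stored words: "01", "01111100"
Count: 2

2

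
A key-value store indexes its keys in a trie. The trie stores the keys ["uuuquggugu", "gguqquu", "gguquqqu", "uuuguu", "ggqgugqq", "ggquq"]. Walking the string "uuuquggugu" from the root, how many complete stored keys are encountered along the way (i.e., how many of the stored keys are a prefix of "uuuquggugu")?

1

Walk "uuuquggugu" from the root; an end-of-word marker is hit whenever a stored word is a prefix of "uuuquggugu".
Prefixes of the query that are stored words: "uuuquggugu"
Count: 1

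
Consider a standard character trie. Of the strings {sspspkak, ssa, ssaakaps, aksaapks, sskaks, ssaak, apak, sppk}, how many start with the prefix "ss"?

5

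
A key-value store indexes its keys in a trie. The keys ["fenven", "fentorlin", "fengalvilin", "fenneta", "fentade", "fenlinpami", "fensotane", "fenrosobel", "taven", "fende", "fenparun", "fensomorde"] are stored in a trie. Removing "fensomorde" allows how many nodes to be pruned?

5

After clearing the end-marker at "fensomorde", prune upward until reaching a node still needed by another word.
The suffix "morde" (5 nodes) is used only by "fensomorde"; the node for "fenso" still has the child "t", so pruning stops there.
Nodes removed: 5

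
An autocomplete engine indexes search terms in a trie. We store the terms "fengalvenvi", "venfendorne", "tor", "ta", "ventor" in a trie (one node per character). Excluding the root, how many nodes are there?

29

Count nodes per top-level branch (shared prefixes stored once):
  'f'-branch (fengalvenvi): 11 nodes
  't'-branch (ta, tor): 4 nodes
  'v'-branch (venfendorne, ventor): 14 nodes
Sum: 29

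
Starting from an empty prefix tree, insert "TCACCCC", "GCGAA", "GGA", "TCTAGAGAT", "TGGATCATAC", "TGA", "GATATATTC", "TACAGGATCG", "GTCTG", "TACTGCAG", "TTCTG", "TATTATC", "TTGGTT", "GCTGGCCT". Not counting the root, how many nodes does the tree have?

76

For each word, the new-node count is its length minus the longest prefix already in the trie:
  "TCACCCC" → 7 new (T, C, A, C, C, C, C)
  "GCGAA" → 5 new (G, C, G, A, A)
  "GGA" → prefix "G" already present; 2 new (G, A)
  "TCTAGAGAT" → prefix "TC" already present; 7 new (T, A, G, A, G, A, T)
  "TGGATCATAC" → prefix "T" already present; 9 new (G, G, A, T, C, A, T, A, C)
  "TGA" → prefix "TG" already present; 1 new (A)
  "GATATATTC" → prefix "G" already present; 8 new (A, T, A, T, A, T, T, C)
  "TACAGGATCG" → prefix "T" already present; 9 new (A, C, A, G, G, A, T, C, G)
  "GTCTG" → prefix "G" already present; 4 new (T, C, T, G)
  "TACTGCAG" → prefix "TAC" already present; 5 new (T, G, C, A, G)
  "TTCTG" → prefix "T" already present; 4 new (T, C, T, G)
  "TATTATC" → prefix "TA" already present; 5 new (T, T, A, T, C)
  "TTGGTT" → prefix "TT" already present; 4 new (G, G, T, T)
  "GCTGGCCT" → prefix "GC" already present; 6 new (T, G, G, C, C, T)
Total nodes = 7 + 5 + 2 + 7 + 9 + 1 + 8 + 9 + 4 + 5 + 4 + 5 + 4 + 6 = 76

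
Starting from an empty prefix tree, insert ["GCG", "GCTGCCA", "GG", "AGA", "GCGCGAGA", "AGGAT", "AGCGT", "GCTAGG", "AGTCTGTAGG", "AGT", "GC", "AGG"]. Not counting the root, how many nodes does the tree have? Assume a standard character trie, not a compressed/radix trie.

34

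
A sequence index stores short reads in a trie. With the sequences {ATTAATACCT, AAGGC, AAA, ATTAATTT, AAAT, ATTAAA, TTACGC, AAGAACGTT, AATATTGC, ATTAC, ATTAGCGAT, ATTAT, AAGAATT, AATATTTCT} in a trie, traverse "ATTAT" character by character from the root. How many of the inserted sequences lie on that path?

Traverse "ATTAT" character by character; count nodes along the way that are marked as word ends.
Prefixes of the query that are stored words: "ATTAT"
Count: 1

1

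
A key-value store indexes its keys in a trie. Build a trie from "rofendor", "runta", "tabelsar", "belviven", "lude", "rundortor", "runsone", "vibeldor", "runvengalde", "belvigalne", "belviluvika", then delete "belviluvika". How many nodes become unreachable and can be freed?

After clearing the end-marker at "belviluvika", prune upward until reaching a node still needed by another word.
The suffix "luvika" (6 nodes) is used only by "belviluvika"; the node for "belvi" still has the child "v", so pruning stops there.
Nodes removed: 6

6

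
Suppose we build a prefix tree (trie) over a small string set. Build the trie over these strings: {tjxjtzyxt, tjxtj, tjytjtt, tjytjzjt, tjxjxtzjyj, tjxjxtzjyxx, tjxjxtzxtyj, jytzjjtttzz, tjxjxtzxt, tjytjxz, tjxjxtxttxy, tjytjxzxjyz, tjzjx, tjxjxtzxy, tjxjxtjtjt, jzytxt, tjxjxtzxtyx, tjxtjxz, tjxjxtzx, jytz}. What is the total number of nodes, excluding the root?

Trace insertions, counting only characters that open a new branch:
  "tjxjtzyxt" → 9 new (t, j, x, j, t, z, y, x, t)
  "tjxtj" → prefix "tjx" already present; 2 new (t, j)
  "tjytjtt" → prefix "tj" already present; 5 new (y, t, j, t, t)
  "tjytjzjt" → prefix "tjytj" already present; 3 new (z, j, t)
  "tjxjxtzjyj" → prefix "tjxj" already present; 6 new (x, t, z, j, y, j)
  "tjxjxtzjyxx" → prefix "tjxjxtzjy" already present; 2 new (x, x)
  "tjxjxtzxtyj" → prefix "tjxjxtz" already present; 4 new (x, t, y, j)
  "jytzjjtttzz" → 11 new (j, y, t, z, j, j, t, t, t, z, z)
  "tjxjxtzxt" → prefix "tjxjxtzxt" already present; 0 new (none)
  "tjytjxz" → prefix "tjytj" already present; 2 new (x, z)
  "tjxjxtxttxy" → prefix "tjxjxt" already present; 5 new (x, t, t, x, y)
  "tjytjxzxjyz" → prefix "tjytjxz" already present; 4 new (x, j, y, z)
  "tjzjx" → prefix "tj" already present; 3 new (z, j, x)
  "tjxjxtzxy" → prefix "tjxjxtzx" already present; 1 new (y)
  "tjxjxtjtjt" → prefix "tjxjxt" already present; 4 new (j, t, j, t)
  "jzytxt" → prefix "j" already present; 5 new (z, y, t, x, t)
  "tjxjxtzxtyx" → prefix "tjxjxtzxty" already present; 1 new (x)
  "tjxtjxz" → prefix "tjxtj" already present; 2 new (x, z)
  "tjxjxtzx" → prefix "tjxjxtzx" already present; 0 new (none)
  "jytz" → prefix "jytz" already present; 0 new (none)
Total nodes = 9 + 2 + 5 + 3 + 6 + 2 + 4 + 11 + 0 + 2 + 5 + 4 + 3 + 1 + 4 + 5 + 1 + 2 + 0 + 0 = 69

69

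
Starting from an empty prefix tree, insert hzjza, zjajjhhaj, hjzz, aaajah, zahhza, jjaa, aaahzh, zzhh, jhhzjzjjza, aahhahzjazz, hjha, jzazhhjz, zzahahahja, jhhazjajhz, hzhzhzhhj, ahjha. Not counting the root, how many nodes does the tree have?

Count nodes per top-level branch (shared prefixes stored once):
  'a'-branch (aaahzh, aaajah, aahhahzjazz, ahjha): 22 nodes
  'h'-branch (hjha, hjzz, hzhzhzhhj, hzjza): 17 nodes
  'j'-branch (jhhazjajhz, jhhzjzjjza, jjaa, jzazhhjz): 27 nodes
  'z'-branch (zahhza, zjajjhhaj, zzahahahja, zzhh): 25 nodes
Sum: 91

91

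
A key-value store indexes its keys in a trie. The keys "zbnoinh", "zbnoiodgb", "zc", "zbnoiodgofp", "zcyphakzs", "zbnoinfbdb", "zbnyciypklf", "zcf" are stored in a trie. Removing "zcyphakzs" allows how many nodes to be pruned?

After clearing the end-marker at "zcyphakzs", prune upward until reaching a node still needed by another word.
The suffix "yphakzs" (7 nodes) is used only by "zcyphakzs"; the node for "zc" still has the child "f", so pruning stops there.
Nodes removed: 7

7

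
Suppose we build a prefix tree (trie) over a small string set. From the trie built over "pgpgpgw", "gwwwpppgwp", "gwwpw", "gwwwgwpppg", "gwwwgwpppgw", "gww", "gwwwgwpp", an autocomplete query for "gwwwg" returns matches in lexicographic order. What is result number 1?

gwwwgwpp

DFS of the "gwwwg" subtree visits, in order: "gwwwgwpp", "gwwwgwpppg", "gwwwgwpppgw"
Position 1: gwwwgwpp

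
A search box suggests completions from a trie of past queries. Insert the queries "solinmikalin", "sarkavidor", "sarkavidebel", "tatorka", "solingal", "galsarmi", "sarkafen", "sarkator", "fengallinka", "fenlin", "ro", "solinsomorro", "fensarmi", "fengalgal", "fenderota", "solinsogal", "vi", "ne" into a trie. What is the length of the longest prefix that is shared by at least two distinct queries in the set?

The deepest shared node is where two words last agree before diverging.
"sarkavidebel" and "sarkavidor" agree on "sarkavid" (8 characters) before diverging; nothing deeper is shared.
Longest shared-prefix length: 8

8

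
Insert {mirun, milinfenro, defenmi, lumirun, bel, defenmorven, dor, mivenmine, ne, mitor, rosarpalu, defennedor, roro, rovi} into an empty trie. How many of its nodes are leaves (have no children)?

A leaf is a node with no children — equivalently, the end of a word that is not a proper prefix of any other stored word.
Those words: "bel", "defenmi", "defenmorven", "defennedor", "dor", "lumirun", "milinfenro", "mirun", "mitor", "mivenmine", "ne", "roro", "rosarpalu", "rovi"
Leaf count: 14

14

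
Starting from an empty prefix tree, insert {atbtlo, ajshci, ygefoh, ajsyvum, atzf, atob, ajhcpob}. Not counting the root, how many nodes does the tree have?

Trie structure (* marks end of a word):
(root)
├─ a
│  ├─ j
│  │  ├─ h
│  │  │  └─ c
│  │  │     └─ p
│  │  │        └─ o
│  │  │           └─ b *
│  │  └─ s
│  │     ├─ h
│  │     │  └─ c
│  │     │     └─ i *
│  │     └─ y
│  │        └─ v
│  │           └─ u
│  │              └─ m *
│  └─ t
│     ├─ b
│     │  └─ t
│     │     └─ l
│     │        └─ o *
│     ├─ o
│     │  └─ b *
│     └─ z
│        └─ f *
└─ y
   └─ g
      └─ e
         └─ f
            └─ o
               └─ h *
Counting every labelled node above: 30.

30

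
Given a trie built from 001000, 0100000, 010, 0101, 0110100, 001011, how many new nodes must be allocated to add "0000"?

The longest prefix of "0000" already in the trie is "00" (length 2).
Each of the 2 remaining characters creates one node.

2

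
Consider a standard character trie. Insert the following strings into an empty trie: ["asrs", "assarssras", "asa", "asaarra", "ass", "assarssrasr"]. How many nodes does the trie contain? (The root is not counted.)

Insert word by word; a character creates a node only if that edge doesn't already exist:
  "asrs" → 4 new (a, s, r, s)
  "assarssras" → prefix "as" already present; 8 new (s, a, r, s, s, r, a, s)
  "asa" → prefix "as" already present; 1 new (a)
  "asaarra" → prefix "asa" already present; 4 new (a, r, r, a)
  "ass" → prefix "ass" already present; 0 new (none)
  "assarssrasr" → prefix "assarssras" already present; 1 new (r)
Total nodes = 4 + 8 + 1 + 4 + 0 + 1 = 18

18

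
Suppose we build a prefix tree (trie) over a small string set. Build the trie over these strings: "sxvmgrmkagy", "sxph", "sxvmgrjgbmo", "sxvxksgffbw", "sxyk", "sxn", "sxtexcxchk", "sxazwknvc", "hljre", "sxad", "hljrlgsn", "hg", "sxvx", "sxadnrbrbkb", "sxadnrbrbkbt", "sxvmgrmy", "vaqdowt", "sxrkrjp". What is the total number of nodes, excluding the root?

76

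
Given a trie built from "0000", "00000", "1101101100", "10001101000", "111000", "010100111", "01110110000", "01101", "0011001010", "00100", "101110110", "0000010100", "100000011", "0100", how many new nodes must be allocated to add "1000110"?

0

Every character of "1000110" already lies on an existing path (it is a prefix of some stored word).
No new nodes are needed: 0.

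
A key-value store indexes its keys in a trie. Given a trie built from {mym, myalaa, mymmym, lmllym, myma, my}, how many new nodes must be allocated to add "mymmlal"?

The longest prefix of "mymmlal" already in the trie is "mymm" (length 4).
New nodes needed: |"mymmlal"| − 4 = 7 − 4 = 3.

3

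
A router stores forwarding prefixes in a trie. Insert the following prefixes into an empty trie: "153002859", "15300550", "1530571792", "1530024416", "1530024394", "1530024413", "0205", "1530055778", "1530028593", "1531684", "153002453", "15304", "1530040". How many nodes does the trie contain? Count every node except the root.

Insert word by word; a character creates a node only if that edge doesn't already exist:
  "153002859" → 9 new (1, 5, 3, 0, 0, 2, 8, 5, 9)
  "15300550" → prefix "15300" already present; 3 new (5, 5, 0)
  "1530571792" → prefix "1530" already present; 6 new (5, 7, 1, 7, 9, 2)
  "1530024416" → prefix "153002" already present; 4 new (4, 4, 1, 6)
  "1530024394" → prefix "1530024" already present; 3 new (3, 9, 4)
  "1530024413" → prefix "153002441" already present; 1 new (3)
  "0205" → 4 new (0, 2, 0, 5)
  "1530055778" → prefix "1530055" already present; 3 new (7, 7, 8)
  "1530028593" → prefix "153002859" already present; 1 new (3)
  "1531684" → prefix "153" already present; 4 new (1, 6, 8, 4)
  "153002453" → prefix "1530024" already present; 2 new (5, 3)
  "15304" → prefix "1530" already present; 1 new (4)
  "1530040" → prefix "15300" already present; 2 new (4, 0)
Total nodes = 9 + 3 + 6 + 4 + 3 + 1 + 4 + 3 + 1 + 4 + 2 + 1 + 2 = 43

43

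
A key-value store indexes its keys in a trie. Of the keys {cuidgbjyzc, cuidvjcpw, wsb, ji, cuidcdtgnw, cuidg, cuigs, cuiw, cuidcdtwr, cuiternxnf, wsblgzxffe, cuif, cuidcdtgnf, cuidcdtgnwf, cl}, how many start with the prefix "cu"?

11

Traverse to the node for "cu", then collect every word in that subtree.
Words under "cu": cuidcdtgnf, cuidcdtgnw, cuidcdtgnwf, cuidcdtwr, cuidg, cuidgbjyzc, cuidvjcpw, cuif, cuigs, cuiternxnf, cuiw
Count: 11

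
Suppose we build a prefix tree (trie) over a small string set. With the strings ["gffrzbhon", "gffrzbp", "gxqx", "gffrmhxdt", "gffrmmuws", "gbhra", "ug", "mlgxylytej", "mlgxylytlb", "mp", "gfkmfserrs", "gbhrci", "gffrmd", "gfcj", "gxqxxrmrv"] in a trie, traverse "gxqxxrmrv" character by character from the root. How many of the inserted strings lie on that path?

Check each prefix of "gxqxxrmrv" against the stored set — each match is an end-marker on the path.
Prefixes of the query that are stored words: "gxqx", "gxqxxrmrv"
Count: 2

2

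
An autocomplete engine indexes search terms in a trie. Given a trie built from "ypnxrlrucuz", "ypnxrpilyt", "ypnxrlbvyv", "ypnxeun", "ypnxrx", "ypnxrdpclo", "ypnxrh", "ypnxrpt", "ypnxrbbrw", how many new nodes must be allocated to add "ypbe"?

2

"yp" is already a path in the trie; the remaining "be" must be added.
So 4 − 2 = 2 new nodes.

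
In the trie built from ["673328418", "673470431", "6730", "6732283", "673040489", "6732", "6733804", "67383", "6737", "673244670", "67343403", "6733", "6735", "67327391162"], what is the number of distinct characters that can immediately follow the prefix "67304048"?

1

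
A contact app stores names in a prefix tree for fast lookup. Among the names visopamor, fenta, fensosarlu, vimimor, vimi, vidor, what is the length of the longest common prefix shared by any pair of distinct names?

4

The deepest shared node is where two words last agree before diverging.
e.g. "vimi" and "vimimor" share the prefix "vimi" of length 4; no pair shares a longer one.
Longest shared-prefix length: 4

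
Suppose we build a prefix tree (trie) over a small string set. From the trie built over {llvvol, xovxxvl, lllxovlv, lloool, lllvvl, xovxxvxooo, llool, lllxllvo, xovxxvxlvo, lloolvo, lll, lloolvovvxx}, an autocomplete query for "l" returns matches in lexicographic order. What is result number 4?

lllxovlv

DFS of the "l" subtree visits, in order: "lll", "lllvvl", "lllxllvo", "lllxovlv", "llool", "lloolvo", "lloolvovvxx", "lloool", "llvvol"
Position 4: lllxovlv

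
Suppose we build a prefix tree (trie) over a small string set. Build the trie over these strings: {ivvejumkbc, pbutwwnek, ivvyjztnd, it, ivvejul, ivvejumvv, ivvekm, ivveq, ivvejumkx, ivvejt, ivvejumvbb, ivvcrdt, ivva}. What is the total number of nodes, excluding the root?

41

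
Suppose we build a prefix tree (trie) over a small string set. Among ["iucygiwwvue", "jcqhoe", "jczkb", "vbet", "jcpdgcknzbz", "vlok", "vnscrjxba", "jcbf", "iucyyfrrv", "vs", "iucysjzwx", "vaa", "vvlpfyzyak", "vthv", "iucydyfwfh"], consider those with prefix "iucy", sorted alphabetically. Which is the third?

DFS of the "iucy" subtree visits, in order: "iucydyfwfh", "iucygiwwvue", "iucysjzwx", "iucyyfrrv"
Position 3: iucysjzwx

iucysjzwx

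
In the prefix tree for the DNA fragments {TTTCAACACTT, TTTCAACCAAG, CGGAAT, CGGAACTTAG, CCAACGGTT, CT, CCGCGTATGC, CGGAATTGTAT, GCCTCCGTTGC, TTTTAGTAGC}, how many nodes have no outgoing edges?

9

Leaves are exactly the stored words that no other stored word extends.
Those words: "CCAACGGTT", "CCGCGTATGC", "CGGAACTTAG", "CGGAATTGTAT", "CT", "GCCTCCGTTGC", "TTTCAACACTT", "TTTCAACCAAG", "TTTTAGTAGC"
Leaf count: 9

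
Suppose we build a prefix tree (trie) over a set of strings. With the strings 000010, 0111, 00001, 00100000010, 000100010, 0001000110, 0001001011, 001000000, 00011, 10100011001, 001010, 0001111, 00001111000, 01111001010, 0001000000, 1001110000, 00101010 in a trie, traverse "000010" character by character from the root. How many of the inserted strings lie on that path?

2

Check each prefix of "000010" against the stored set — each match is an end-marker on the path.
Prefixes of the query that are stored words: "00001", "000010"
Count: 2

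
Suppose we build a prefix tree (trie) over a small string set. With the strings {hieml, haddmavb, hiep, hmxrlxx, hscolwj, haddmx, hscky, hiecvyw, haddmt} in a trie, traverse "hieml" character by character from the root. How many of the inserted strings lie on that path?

1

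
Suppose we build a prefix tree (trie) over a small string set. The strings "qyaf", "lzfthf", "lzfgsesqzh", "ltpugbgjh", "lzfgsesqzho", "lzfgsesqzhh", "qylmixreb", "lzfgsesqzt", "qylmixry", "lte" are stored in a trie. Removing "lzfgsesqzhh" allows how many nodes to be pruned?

1

Walk "lzfgsesqzhh" from the leaf back toward the root, removing each node that no remaining word uses.
The suffix "h" (1 node) is used only by "lzfgsesqzhh"; the node for "lzfgsesqzh" still has the child "o", so pruning stops there.
Nodes removed: 1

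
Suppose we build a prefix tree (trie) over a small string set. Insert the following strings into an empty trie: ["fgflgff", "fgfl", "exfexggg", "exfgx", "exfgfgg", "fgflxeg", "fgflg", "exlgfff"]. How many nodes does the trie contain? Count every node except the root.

28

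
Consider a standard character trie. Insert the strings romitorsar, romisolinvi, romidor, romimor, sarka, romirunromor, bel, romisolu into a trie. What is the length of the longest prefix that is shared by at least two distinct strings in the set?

Look for the deepest trie node that still has at least two words in its subtree.
e.g. "romisolinvi" and "romisolu" share the prefix "romisol" of length 7; no pair shares a longer one.
Longest shared-prefix length: 7

7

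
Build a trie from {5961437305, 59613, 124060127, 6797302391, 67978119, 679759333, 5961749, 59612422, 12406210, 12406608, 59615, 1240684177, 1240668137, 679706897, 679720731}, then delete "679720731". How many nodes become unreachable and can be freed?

5

Walk "679720731" from the leaf back toward the root, removing each node that no remaining word uses.
The suffix "20731" (5 nodes) is used only by "679720731"; the node for "6797" still has the child "3", so pruning stops there.
Nodes removed: 5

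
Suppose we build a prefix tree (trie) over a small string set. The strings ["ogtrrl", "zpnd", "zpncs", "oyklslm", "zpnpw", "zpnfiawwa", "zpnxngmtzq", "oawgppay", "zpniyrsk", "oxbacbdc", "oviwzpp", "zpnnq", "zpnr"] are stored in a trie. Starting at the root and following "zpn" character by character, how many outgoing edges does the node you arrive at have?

The children of the "zpn" node are the distinct next characters among strings starting with "zpn".
Characters that immediately follow "zpn" among the stored strings: {c, d, f, i, n, p, r, x}.
That node has 8 child edges.

8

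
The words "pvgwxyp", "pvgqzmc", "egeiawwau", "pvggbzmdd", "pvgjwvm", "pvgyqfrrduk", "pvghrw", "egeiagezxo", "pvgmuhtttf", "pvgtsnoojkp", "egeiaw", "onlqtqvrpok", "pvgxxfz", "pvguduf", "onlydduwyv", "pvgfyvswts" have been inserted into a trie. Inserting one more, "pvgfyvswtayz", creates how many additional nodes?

3

The longest prefix of "pvgfyvswtayz" already in the trie is "pvgfyvswt" (length 9).
Each of the 3 remaining characters creates one node.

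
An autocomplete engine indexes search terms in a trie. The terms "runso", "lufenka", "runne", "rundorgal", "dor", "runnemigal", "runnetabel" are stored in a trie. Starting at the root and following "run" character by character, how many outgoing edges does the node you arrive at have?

Follow the path "run" to its node, then look at its outgoing edges.
Characters that immediately follow "run" among the stored strings: {d, n, s}.
That node has 3 child edges.

3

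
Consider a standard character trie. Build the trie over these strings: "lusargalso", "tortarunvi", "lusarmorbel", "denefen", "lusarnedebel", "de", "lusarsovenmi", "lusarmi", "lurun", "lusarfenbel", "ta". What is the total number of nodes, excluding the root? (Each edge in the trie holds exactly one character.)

Insert word by word; a character creates a node only if that edge doesn't already exist:
  "lusargalso" → 10 new (l, u, s, a, r, g, a, l, s, o)
  "tortarunvi" → 10 new (t, o, r, t, a, r, u, n, v, i)
  "lusarmorbel" → prefix "lusar" already present; 6 new (m, o, r, b, e, l)
  "denefen" → 7 new (d, e, n, e, f, e, n)
  "lusarnedebel" → prefix "lusar" already present; 7 new (n, e, d, e, b, e, l)
  "de" → prefix "de" already present; 0 new (none)
  "lusarsovenmi" → prefix "lusar" already present; 7 new (s, o, v, e, n, m, i)
  "lusarmi" → prefix "lusarm" already present; 1 new (i)
  "lurun" → prefix "lu" already present; 3 new (r, u, n)
  "lusarfenbel" → prefix "lusar" already present; 6 new (f, e, n, b, e, l)
  "ta" → prefix "t" already present; 1 new (a)
Total nodes = 10 + 10 + 6 + 7 + 7 + 0 + 7 + 1 + 3 + 6 + 1 = 58

58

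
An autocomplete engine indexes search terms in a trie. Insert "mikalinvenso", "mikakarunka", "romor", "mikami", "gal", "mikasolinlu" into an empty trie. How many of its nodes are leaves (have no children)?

6

Leaves are exactly the stored words that no other stored word extends.
Those words: "gal", "mikakarunka", "mikalinvenso", "mikami", "mikasolinlu", "romor"
Leaf count: 6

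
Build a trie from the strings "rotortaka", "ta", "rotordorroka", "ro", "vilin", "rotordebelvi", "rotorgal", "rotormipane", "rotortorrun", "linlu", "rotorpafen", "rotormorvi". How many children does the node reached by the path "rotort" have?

2

Walk "rotort" from the root, arriving at one node.
Distinct next characters after "rotort": a, o.
That node has 2 child edges.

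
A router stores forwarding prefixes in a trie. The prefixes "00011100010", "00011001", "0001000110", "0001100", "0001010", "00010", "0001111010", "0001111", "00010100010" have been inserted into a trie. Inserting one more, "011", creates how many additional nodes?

2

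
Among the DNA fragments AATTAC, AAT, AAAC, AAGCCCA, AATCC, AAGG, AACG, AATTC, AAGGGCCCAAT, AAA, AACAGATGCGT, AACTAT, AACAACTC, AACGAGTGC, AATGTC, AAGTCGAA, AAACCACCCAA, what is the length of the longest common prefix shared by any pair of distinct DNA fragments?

4

The deepest shared node is where two words last agree before diverging.
"AAAC" and "AAACCACCCAA" agree on "AAAC" (4 characters) before diverging; nothing deeper is shared.
Longest shared-prefix length: 4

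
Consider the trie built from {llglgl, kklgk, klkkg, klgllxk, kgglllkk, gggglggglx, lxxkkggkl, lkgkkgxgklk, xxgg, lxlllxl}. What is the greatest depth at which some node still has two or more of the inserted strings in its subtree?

Equivalently: take the maximum, over all pairs, of their longest common prefix length.
e.g. "klgllxk" and "klkkg" share the prefix "kl" of length 2; no pair shares a longer one.
Longest shared-prefix length: 2

2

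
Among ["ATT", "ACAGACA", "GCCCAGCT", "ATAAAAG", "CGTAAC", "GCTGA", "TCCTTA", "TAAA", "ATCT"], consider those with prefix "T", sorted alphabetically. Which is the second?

DFS of the "T" subtree visits, in order: "TAAA", "TCCTTA"
Position 2: TCCTTA

TCCTTA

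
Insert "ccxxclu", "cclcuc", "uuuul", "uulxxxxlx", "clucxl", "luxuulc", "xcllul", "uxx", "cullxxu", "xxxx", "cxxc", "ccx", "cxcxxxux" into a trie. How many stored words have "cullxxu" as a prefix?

Filter for entries beginning with "cullxxu":
Words under "cullxxu": cullxxu
Count: 1

1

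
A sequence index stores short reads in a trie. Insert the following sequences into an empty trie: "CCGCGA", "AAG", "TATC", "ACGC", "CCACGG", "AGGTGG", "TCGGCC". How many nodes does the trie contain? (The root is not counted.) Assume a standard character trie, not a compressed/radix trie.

30

Trie structure (* marks end of a word):
(root)
├─ A
│  ├─ A
│  │  └─ G *
│  ├─ C
│  │  └─ G
│  │     └─ C *
│  └─ G
│     └─ G
│        └─ T
│           └─ G
│              └─ G *
├─ C
│  └─ C
│     ├─ A
│     │  └─ C
│     │     └─ G
│     │        └─ G *
│     └─ G
│        └─ C
│           └─ G
│              └─ A *
└─ T
   ├─ A
   │  └─ T
   │     └─ C *
   └─ C
      └─ G
         └─ G
            └─ C
               └─ C *
Counting every labelled node above: 30.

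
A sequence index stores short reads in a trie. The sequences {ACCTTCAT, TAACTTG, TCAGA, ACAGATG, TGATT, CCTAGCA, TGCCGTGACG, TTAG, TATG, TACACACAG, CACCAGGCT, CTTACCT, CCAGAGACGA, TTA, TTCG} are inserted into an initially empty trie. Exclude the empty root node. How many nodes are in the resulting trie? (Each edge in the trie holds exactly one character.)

79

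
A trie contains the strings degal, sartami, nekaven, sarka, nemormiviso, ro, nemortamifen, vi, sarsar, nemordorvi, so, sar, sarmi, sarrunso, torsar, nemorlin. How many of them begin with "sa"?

Filter for entries beginning with "sa":
Words under "sa": sar, sarka, sarmi, sarrunso, sarsar, sartami
Count: 6

6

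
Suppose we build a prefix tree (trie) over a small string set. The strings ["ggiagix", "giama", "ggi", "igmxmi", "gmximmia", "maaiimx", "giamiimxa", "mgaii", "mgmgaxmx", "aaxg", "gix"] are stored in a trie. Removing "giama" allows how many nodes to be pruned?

Walk "giama" from the leaf back toward the root, removing each node that no remaining word uses.
The suffix "a" (1 node) is used only by "giama"; the node for "giam" still has the child "i", so pruning stops there.
Nodes removed: 1

1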